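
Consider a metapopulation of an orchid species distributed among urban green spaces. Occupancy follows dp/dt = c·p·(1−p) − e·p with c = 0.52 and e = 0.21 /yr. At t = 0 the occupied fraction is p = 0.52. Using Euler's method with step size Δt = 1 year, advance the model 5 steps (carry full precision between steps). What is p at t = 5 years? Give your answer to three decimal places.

Update rule: p ← p + [c·p·(1−p) − e·p]·Δt with Δt = 1.
t = 1: p = 0.52000 + (+0.02059) = 0.54059
t = 2: p = 0.54059 + (+0.01562) = 0.55621
t = 3: p = 0.55621 + (+0.01155) = 0.56776
t = 4: p = 0.56776 + (+0.00838) = 0.57615
t = 5: p = 0.57615 + (+0.00599) = 0.58214

0.582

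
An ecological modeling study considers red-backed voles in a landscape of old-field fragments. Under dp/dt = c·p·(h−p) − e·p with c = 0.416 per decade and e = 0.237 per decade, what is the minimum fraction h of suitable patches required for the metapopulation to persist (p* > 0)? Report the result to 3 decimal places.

0.570

p* = h − e/c is positive only when h > e/c.
h_min = e/c = 0.237/0.416 = 0.5697.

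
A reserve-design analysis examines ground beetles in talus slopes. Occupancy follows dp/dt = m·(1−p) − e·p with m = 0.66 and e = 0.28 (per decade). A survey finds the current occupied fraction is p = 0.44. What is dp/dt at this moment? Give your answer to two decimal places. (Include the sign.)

Colonization term: m·(1−p) = 0.66×0.5600 = 0.36960.
Extinction term: e·p = 0.12320.
dp/dt = 0.36960 − 0.12320 = 0.24640.

0.25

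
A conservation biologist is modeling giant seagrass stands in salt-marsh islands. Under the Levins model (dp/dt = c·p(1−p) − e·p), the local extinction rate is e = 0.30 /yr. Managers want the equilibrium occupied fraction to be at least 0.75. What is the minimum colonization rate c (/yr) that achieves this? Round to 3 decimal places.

1.200

p* = 1 − e/c ≥ 0.75 requires e/c ≤ 0.2500, i.e. c ≥ e/0.2500.
c_min = 0.30/0.2500 = 1.2000.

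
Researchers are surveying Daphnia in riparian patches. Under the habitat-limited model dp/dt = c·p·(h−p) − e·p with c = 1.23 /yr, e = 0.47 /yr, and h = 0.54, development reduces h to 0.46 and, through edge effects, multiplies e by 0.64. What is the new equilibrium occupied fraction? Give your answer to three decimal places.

0.215

Before: p* = h − e/c = 0.54 − 0.47/1.23 = 0.54 − 0.3821 = 0.1579.
After: c = 1.23, e = 0.3008, h = 0.46; p* = 0.46 − 0.3008/1.23 = 0.2154.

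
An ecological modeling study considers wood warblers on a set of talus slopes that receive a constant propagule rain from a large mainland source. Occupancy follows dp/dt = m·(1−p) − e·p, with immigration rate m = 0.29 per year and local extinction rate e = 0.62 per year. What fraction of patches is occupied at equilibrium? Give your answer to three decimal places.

At equilibrium the propagule rain into empty patches balances local extinction: m(1−p*) = e·p*.
p* = m/(m+e) = 0.29/(0.29+0.62) = 0.29/0.9100 = 0.3187.

0.319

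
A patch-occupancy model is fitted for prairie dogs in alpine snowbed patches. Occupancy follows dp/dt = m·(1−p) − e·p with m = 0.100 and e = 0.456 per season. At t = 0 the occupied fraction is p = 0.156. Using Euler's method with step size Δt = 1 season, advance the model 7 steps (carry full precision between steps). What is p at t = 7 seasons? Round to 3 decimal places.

0.180

Update rule: p ← p + [m·(1−p) − e·p]·Δt with Δt = 1.
t = 1: p = 0.15600 + (+0.01326) = 0.16926
t = 2: p = 0.16926 + (+0.00589) = 0.17515
t = 3: p = 0.17515 + (+0.00261) = 0.17777
t = 4: p = 0.17777 + (+0.00116) = 0.17893
t = 5: p = 0.17893 + (+0.00052) = 0.17944
t = 6: p = 0.17944 + (+0.00023) = 0.17967
t = 7: p = 0.17967 + (+0.00010) = 0.17977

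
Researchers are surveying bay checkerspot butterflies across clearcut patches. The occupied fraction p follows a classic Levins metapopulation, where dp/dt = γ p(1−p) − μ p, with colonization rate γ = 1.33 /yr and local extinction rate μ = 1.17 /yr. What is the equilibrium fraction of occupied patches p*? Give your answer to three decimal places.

0.120

Setting dp/dt = 0 and dividing through by p* gives γ·(1−p*) = μ.
So p* = 1 − μ/γ = 1 − 1.17/1.33 = 1 − 0.8797 = 0.1203.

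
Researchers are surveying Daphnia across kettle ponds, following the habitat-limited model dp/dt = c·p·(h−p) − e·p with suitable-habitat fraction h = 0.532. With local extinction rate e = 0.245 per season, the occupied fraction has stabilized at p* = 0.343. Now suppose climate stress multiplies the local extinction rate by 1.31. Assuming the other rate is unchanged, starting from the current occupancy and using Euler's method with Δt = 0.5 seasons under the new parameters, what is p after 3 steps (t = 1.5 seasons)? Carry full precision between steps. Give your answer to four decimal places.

Balance c(h−p*) = e gives c = e/(0.532 − 0.34300) = 0.245/0.18900 = 1.29630.
Starting from p₀ = 0.34300; update p ← p + (dp/dt)·Δt with the new parameters.
step 1: Δp = -0.01303, p = 0.32997
step 2: Δp = -0.00975, p = 0.32023
step 3: Δp = -0.00743, p = 0.31279

0.3128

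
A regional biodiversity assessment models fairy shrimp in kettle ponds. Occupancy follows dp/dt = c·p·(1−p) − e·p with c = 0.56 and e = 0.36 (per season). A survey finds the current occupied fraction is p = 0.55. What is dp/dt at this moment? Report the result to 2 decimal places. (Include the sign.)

-0.06

Colonization term: c·p·(1−p) = 0.56×0.55×0.4500 = 0.13860.
Extinction term: e·p = 0.19800.
dp/dt = 0.13860 − 0.19800 = -0.05940.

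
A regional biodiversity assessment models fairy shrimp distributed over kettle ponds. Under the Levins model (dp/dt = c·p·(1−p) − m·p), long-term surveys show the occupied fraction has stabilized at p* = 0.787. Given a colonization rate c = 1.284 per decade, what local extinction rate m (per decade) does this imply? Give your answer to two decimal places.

At equilibrium c(1−p*) = m.
m = 1.284 × (1 − 0.787) = 1.284 × 0.2130 = 0.2735.

0.27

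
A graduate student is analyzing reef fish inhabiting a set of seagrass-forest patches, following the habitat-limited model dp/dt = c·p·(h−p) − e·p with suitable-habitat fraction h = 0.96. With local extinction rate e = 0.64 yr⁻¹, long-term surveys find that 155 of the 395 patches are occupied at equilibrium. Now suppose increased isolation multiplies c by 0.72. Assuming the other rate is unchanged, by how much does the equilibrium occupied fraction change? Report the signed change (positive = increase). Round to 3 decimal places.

-0.221

Observed p* = 155/395 = 0.39241.
Balance c(h−p*) = e gives c = e/(0.96 − 0.39241) = 0.64/0.56759 = 1.12757.
New p* = 0.96 − e/c = 0.96 − 0.64000/0.81185 = 0.17168.
Δp* = 0.17168 − 0.39241 = -0.22073.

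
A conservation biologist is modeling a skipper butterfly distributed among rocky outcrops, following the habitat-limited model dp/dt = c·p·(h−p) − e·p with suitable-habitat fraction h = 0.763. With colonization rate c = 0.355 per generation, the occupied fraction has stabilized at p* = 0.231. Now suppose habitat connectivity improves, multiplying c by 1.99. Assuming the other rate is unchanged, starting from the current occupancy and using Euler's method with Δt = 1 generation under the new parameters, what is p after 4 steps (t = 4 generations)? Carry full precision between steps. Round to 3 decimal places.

Balance c(h−p*) = e gives e = 0.355×(0.763 − 0.23100) = 0.18886.
Starting from p₀ = 0.23100; update p ← p + (dp/dt)·Δt with the new parameters.
p: 0.23100 → 0.27419  (Δp = +0.04319)
p: 0.27419 → 0.31709  (Δp = +0.04290)
p: 0.31709 → 0.35709  (Δp = +0.04000)
p: 0.35709 → 0.39205  (Δp = +0.03496)

0.392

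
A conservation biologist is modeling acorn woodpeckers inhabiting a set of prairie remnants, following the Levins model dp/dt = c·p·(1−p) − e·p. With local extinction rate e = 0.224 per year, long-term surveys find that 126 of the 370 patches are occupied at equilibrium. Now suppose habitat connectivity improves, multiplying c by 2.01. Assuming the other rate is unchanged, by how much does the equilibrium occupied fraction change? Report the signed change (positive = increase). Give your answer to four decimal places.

Observed p* = 126/370 = 0.34054.
Balance c(1−p*) = e gives c = e/(1 − 0.34054) = 0.224/0.65946 = 0.33967.
New p* = 1 − e/c = 1 − 0.22400/0.68274 = 0.67191.
Δp* = 0.67191 − 0.34054 = +0.33137.

0.3314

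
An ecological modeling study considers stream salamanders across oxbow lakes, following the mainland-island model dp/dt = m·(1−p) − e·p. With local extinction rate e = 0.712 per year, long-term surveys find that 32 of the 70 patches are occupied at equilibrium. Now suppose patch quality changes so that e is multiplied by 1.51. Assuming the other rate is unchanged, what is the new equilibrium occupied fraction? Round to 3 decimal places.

0.358

Observed p* = 32/70 = 0.45714.
Balance m(1−p*) = e·p* gives m = e·p*/(1−p*) = 0.712×0.45714/0.54286 = 0.59957.
New p* = m/(m+e) = 0.59957/(0.59957+1.07512) = 0.35802.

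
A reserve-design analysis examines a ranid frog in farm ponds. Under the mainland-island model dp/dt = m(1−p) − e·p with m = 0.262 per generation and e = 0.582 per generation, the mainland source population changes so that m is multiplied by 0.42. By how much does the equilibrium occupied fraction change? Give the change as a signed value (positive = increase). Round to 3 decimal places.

-0.151

Before: p* = 0.262/(0.262+0.582) = 0.3104.
After: m = 0.11004, e = 0.582; p* = 0.11004/0.6920 = 0.1590.
Δp* = 0.1590 − 0.3104 = -0.1514.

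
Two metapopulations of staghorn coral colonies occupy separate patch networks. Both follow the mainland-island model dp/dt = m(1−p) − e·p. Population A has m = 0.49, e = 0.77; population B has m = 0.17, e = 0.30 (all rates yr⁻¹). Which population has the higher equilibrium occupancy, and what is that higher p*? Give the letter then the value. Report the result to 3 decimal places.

A, 0.389

A: p*_A = m/(m+e) = 0.49/1.2600 = 0.3889.
B: p*_B = 0.17/0.4700 = 0.3617.
A is higher at 0.3889.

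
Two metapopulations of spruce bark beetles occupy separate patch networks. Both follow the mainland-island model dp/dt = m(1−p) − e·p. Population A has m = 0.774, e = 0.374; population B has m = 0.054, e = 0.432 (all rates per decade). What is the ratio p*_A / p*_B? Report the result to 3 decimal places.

6.068

A: p*_A = m/(m+e) = 0.774/1.1480 = 0.6742.
B: p*_B = 0.054/0.4860 = 0.1111.
p*_A / p*_B = 0.6742/0.1111 = 6.0679.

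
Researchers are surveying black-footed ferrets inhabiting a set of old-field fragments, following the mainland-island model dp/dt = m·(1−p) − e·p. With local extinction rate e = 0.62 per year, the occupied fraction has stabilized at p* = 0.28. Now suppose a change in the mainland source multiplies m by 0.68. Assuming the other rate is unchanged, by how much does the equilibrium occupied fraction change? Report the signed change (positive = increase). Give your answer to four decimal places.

-0.0709

Balance m(1−p*) = e·p* gives m = e·p*/(1−p*) = 0.62×0.28000/0.72000 = 0.24111.
New p* = m/(m+e) = 0.16395/(0.16395+0.62000) = 0.20913.
Δp* = 0.20913 − 0.28000 = -0.07087.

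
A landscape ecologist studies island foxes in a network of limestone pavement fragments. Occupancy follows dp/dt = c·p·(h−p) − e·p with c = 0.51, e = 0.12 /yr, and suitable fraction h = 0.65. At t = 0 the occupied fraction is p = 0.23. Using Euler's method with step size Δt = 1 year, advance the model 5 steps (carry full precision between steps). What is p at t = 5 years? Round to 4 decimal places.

0.3271

Update rule: p ← p + [c·p·(h−p) − e·p]·Δt with Δt = 1.
p: 0.23000 → 0.25167  (Δp = +0.02167)
p: 0.25167 → 0.27259  (Δp = +0.02093)
p: 0.27259 → 0.29235  (Δp = +0.01976)
p: 0.29235 → 0.31059  (Δp = +0.01824)
p: 0.31059 → 0.32708  (Δp = +0.01649)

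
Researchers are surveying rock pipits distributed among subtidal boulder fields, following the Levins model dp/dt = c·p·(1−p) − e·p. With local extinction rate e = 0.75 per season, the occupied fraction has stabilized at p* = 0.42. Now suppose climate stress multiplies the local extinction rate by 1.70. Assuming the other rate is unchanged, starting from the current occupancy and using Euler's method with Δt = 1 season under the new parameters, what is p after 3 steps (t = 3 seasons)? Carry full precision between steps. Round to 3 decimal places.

Balance c(1−p*) = e gives c = e/(1 − 0.42000) = 0.75/0.58000 = 1.29310.
Starting from p₀ = 0.42000; update p ← p + (dp/dt)·Δt with the new parameters.
step 1: Δp = -0.22050, p = 0.19950
step 2: Δp = -0.04785, p = 0.15165
step 3: Δp = -0.02699, p = 0.12465

0.125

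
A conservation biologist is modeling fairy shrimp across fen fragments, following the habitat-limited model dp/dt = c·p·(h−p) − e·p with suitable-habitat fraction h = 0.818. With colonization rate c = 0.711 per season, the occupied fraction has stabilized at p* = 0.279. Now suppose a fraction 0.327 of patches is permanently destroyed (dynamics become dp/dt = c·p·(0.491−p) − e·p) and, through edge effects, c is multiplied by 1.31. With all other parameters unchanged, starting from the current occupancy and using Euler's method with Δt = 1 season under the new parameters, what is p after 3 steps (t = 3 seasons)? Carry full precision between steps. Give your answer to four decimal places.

0.1747

Balance c(h−p*) = e gives e = 0.711×(0.818 − 0.27900) = 0.38323.
Starting from p₀ = 0.27900; update p ← p + (dp/dt)·Δt with the new parameters.
t = 1: p = 0.27900 + (-0.05183) = 0.22717
t = 2: p = 0.22717 + (-0.03123) = 0.19594
t = 3: p = 0.19594 + (-0.02124) = 0.17470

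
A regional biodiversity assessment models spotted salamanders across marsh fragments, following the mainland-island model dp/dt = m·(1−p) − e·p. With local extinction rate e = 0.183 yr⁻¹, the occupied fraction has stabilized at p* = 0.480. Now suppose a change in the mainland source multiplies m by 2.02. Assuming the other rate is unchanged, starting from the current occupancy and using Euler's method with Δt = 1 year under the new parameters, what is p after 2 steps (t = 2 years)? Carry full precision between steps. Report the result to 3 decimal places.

Balance m(1−p*) = e·p* gives m = e·p*/(1−p*) = 0.183×0.48000/0.52000 = 0.16892.
Starting from p₀ = 0.48000; update p ← p + (dp/dt)·Δt with the new parameters.
t = 1: p = 0.48000 + (+0.08960) = 0.56960
t = 2: p = 0.56960 + (+0.04263) = 0.61222

0.612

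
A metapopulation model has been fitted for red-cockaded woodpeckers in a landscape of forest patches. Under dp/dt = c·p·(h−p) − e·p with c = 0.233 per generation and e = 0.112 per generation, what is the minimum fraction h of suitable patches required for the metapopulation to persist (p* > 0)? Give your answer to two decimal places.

0.48

p* = h − e/c is positive only when h > e/c.
h_min = e/c = 0.112/0.233 = 0.4807.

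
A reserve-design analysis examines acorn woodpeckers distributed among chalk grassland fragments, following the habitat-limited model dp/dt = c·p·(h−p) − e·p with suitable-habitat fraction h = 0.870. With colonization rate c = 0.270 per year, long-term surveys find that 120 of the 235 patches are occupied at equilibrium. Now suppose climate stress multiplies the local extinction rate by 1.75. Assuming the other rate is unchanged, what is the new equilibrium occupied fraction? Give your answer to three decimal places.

0.241

Observed p* = 120/235 = 0.51064.
Balance c(h−p*) = e gives e = 0.270×(0.87 − 0.51064) = 0.09703.
New p* = 0.87 − e/c = 0.87 − 0.16980/0.27000 = 0.24111.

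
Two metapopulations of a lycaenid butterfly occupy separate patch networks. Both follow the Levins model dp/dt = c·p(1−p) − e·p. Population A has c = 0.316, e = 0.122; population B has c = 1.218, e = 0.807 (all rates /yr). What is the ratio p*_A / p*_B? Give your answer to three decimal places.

A: p*_A = 1 − 0.122/0.316 = 0.6139.
B: p*_B = 1 − 0.807/1.218 = 0.3374.
p*_A / p*_B = 0.6139/0.3374 = 1.8194.

1.819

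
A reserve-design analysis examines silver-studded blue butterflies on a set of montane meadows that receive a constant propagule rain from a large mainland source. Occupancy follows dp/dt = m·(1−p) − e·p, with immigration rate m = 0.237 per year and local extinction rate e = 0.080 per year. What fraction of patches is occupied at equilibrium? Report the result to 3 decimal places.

0.748

Setting dp/dt = 0: m − m·p* = e·p*, so m = (m+e)·p*.
p* = m/(m+e) = 0.237/(0.237+0.080) = 0.237/0.3170 = 0.7476.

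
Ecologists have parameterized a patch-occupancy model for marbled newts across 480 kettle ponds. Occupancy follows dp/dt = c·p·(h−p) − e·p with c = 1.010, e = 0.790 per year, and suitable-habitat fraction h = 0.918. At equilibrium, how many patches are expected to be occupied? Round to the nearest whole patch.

p* = h − e/c = 0.918 − 0.7822 = 0.1358.
Expected occupied patches = N × p* = 480 × 0.1358 = 65.19 ≈ 65.

65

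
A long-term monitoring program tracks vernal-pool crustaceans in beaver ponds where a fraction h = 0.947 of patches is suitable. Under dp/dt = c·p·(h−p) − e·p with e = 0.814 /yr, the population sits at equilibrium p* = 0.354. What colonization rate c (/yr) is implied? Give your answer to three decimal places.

1.373

At equilibrium c(h−p*) = e, so c = e/(h−p*).
c = 0.814/(0.947 − 0.354) = 0.814/0.5930 = 1.3727.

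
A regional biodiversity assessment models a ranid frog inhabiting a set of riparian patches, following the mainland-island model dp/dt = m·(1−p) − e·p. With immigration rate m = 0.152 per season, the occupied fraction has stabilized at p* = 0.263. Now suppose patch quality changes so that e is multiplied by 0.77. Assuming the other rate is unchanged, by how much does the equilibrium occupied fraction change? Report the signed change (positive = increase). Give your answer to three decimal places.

Balance m(1−p*) = e·p* gives e = m(1−p*)/p* = 0.152×0.73700/0.26300 = 0.42595.
New p* = m/(m+e) = 0.15200/(0.15200+0.32798) = 0.31668.
Δp* = 0.31668 − 0.26300 = +0.05368.

0.054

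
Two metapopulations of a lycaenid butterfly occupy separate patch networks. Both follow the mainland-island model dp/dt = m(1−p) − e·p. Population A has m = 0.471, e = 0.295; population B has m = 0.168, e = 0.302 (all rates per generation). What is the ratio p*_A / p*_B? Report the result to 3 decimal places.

1.720

A: p*_A = m/(m+e) = 0.471/0.7660 = 0.6149.
B: p*_B = 0.168/0.4700 = 0.3574.
p*_A / p*_B = 0.6149/0.3574 = 1.7202.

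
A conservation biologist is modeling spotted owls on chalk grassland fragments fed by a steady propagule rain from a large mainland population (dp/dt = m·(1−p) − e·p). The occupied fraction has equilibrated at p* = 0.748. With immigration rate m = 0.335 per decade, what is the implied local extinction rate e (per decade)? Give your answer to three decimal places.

0.113

At equilibrium m(1−p*) = e·p*, so e = m(1−p*)/p*.
e = 0.335 × 0.2520 / 0.748 = 0.1129.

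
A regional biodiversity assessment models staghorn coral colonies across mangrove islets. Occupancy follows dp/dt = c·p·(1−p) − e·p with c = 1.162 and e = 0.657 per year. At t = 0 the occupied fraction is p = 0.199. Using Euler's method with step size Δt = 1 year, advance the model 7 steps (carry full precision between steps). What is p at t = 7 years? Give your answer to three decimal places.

0.427

Update rule: p ← p + [c·p·(1−p) − e·p]·Δt with Δt = 1.
step 1: Δp = +0.05448, p = 0.25348
step 2: Δp = +0.05335, p = 0.30683
step 3: Δp = +0.04555, p = 0.35238
step 4: Δp = +0.03366, p = 0.38604
step 5: Δp = +0.02178, p = 0.40782
step 6: Δp = +0.01269, p = 0.42051
step 7: Δp = +0.00688, p = 0.42739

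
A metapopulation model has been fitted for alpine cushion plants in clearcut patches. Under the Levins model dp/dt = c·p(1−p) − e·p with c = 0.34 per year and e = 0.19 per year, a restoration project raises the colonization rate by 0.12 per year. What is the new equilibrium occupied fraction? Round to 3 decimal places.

Before: p* = 1 − 0.19/0.34 = 0.4412.
After the change, c = 0.46, e = 0.19, so p* = 1 − 0.19/0.46 = 0.5870.

0.587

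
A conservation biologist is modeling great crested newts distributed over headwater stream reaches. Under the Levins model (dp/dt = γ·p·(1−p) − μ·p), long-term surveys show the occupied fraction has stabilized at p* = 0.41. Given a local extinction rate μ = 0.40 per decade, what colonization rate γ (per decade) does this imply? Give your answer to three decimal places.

At equilibrium γ(1−p*) = μ, so γ = μ/(1−p*).
γ = 0.40/(1 − 0.41) = 0.40/0.5900 = 0.6780.

0.678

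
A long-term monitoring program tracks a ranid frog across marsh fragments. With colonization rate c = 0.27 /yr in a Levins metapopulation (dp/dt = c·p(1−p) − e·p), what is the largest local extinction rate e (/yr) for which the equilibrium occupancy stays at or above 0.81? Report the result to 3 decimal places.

0.051

1 − e/c ≥ 0.81 ⇒ e ≤ c(1 − 0.81) = 0.27 × 0.1900.
e_max = 0.0513.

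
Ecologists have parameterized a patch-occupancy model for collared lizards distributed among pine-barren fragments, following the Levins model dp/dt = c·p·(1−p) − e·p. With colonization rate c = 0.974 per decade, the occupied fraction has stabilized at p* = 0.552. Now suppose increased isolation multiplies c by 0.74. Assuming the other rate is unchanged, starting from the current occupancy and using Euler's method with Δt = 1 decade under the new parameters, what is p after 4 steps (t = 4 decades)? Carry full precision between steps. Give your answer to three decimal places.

Balance c(1−p*) = e gives e = 0.974×(1 − 0.55200) = 0.43635.
Starting from p₀ = 0.55200; update p ← p + (dp/dt)·Δt with the new parameters.
step 1: Δp = -0.06263, p = 0.48937
step 2: Δp = -0.03343, p = 0.45594
step 3: Δp = -0.02016, p = 0.43578
step 4: Δp = -0.01294, p = 0.42285

0.423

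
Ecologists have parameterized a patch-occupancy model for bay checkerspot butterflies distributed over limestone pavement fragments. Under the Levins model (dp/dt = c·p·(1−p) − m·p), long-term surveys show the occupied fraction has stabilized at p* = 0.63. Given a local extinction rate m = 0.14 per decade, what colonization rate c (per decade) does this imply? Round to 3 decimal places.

At equilibrium c(1−p*) = m, so c = m/(1−p*).
c = 0.14/(1 − 0.63) = 0.14/0.3700 = 0.3784.

0.378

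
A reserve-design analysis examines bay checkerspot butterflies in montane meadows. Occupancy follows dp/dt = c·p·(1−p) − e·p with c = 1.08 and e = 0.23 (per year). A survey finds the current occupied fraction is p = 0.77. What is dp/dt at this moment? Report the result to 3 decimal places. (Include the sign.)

Colonization term: c·p·(1−p) = 1.08×0.77×0.2300 = 0.19127.
Extinction term: e·p = 0.17710.
dp/dt = 0.19127 − 0.17710 = 0.01417.

0.014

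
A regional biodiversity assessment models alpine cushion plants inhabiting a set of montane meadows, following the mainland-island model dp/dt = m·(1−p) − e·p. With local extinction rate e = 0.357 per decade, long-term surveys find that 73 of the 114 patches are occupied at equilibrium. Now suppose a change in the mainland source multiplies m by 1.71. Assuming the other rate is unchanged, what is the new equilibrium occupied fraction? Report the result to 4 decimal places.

0.7528

Observed p* = 73/114 = 0.64035.
Balance m(1−p*) = e·p* gives m = e·p*/(1−p*) = 0.357×0.64035/0.35965 = 0.63563.
New p* = m/(m+e) = 1.08693/(1.08693+0.35700) = 0.75276.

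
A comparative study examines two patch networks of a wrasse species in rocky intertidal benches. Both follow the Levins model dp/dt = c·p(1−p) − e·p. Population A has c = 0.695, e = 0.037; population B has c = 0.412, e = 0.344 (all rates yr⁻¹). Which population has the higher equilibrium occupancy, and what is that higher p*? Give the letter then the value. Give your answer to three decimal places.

A, 0.947

A: p*_A = 1 − 0.037/0.695 = 0.9468.
B: p*_B = 1 − 0.344/0.412 = 0.1650.
A is higher at 0.9468.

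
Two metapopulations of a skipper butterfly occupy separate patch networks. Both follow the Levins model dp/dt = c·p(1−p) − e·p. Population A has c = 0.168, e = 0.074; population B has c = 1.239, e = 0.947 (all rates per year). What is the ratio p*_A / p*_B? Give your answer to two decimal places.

2.37

A: p*_A = 1 − 0.074/0.168 = 0.5595.
B: p*_B = 1 − 0.947/1.239 = 0.2357.
p*_A / p*_B = 0.5595/0.2357 = 2.3741.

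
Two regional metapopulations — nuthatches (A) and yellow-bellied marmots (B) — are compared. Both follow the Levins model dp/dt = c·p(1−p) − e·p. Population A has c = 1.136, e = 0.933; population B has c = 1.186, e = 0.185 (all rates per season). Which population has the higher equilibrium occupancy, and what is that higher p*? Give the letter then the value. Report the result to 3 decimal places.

A: p*_A = 1 − 0.933/1.136 = 0.1787.
B: p*_B = 1 − 0.185/1.186 = 0.8440.
B is higher at 0.8440.

B, 0.844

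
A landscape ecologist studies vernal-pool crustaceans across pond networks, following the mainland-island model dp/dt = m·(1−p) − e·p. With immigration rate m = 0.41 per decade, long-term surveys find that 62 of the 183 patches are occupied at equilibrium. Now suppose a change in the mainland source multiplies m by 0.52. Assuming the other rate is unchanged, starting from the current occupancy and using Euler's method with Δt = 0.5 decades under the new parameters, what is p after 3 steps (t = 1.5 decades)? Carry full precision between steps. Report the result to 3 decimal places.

0.226

Observed p* = 62/183 = 0.33880.
Balance m(1−p*) = e·p* gives e = m(1−p*)/p* = 0.41×0.66120/0.33880 = 0.80016.
Starting from p₀ = 0.33880; update p ← p + (dp/dt)·Δt with the new parameters.
t = 0.5: p = 0.33880 + (-0.06506) = 0.27374
t = 1: p = 0.27374 + (-0.03210) = 0.24164
t = 1.5: p = 0.24164 + (-0.01583) = 0.22581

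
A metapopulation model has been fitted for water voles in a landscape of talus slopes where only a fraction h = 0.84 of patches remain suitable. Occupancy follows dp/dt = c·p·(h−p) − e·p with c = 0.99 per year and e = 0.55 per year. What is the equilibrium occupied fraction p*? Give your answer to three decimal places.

0.284

Setting dp/dt = 0 and dividing by p* gives c·(h−p*) = e.
So p* = h − e/c = 0.84 − 0.55/0.99 = 0.84 − 0.5556 = 0.2844.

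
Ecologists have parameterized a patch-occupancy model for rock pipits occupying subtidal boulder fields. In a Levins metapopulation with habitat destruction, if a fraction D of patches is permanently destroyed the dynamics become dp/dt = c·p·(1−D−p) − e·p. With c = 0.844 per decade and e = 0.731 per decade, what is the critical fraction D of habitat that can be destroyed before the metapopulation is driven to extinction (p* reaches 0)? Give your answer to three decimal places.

The nontrivial equilibrium is p* = (1−D) − e/c; extinction occurs when this hits zero.
So D_crit = 1 − e/c = 1 − 0.731/0.844 = 1 − 0.8661 = 0.1339.
Note this equals the original equilibrium occupancy — the Levins extinction-debt result.

0.134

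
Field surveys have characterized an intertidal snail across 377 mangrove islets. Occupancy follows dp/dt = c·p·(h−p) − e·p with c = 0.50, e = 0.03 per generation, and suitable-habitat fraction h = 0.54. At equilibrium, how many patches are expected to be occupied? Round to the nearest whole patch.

181

p* = h − e/c = 0.54 − 0.0600 = 0.4800.
Expected occupied patches = N × p* = 377 × 0.4800 = 180.96 ≈ 181.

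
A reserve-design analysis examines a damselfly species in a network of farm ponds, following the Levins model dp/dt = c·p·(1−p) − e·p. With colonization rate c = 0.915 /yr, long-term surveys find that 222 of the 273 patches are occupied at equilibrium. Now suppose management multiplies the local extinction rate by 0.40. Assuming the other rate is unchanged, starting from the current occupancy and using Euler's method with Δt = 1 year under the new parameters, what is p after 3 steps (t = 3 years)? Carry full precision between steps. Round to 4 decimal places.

Observed p* = 222/273 = 0.81319.
Balance c(1−p*) = e gives e = 0.915×(1 − 0.81319) = 0.17093.
Starting from p₀ = 0.81319; update p ← p + (dp/dt)·Δt with the new parameters.
t = 1: p = 0.81319 + (+0.08340) = 0.89659
t = 2: p = 0.89659 + (+0.02353) = 0.92012
t = 3: p = 0.92012 + (+0.00434) = 0.92446

0.9245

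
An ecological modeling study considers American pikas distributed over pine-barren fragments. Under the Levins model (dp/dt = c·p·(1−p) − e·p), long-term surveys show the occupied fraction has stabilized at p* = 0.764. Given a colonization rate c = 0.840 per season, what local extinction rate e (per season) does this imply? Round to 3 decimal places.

0.198

At equilibrium c(1−p*) = e.
e = 0.840 × (1 − 0.764) = 0.840 × 0.2360 = 0.1982.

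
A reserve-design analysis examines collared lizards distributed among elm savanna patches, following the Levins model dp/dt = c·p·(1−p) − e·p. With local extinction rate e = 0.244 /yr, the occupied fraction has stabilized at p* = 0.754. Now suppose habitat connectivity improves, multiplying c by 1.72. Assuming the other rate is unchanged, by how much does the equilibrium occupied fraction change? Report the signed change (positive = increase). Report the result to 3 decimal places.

Balance c(1−p*) = e gives c = e/(1 − 0.75400) = 0.244/0.24600 = 0.99187.
New p* = 1 − e/c = 1 − 0.24400/1.70602 = 0.85698.
Δp* = 0.85698 − 0.75400 = +0.10298.

0.103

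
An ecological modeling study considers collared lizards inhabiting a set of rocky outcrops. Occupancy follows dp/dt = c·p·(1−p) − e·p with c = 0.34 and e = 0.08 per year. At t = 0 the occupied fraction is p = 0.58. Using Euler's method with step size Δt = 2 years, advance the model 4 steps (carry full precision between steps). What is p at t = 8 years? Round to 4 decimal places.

Update rule: p ← p + [c·p·(1−p) − e·p]·Δt with Δt = 2.
step 1: Δp = +0.07285, p = 0.65285
step 2: Δp = +0.04966, p = 0.70251
step 3: Δp = +0.02971, p = 0.73222
step 4: Δp = +0.01618, p = 0.74839

0.7484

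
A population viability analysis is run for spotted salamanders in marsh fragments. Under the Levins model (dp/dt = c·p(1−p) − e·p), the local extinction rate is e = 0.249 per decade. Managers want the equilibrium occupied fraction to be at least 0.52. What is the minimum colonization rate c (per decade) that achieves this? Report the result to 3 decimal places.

p* = 1 − e/c ≥ 0.52 requires e/c ≤ 0.4800, i.e. c ≥ e/0.4800.
c_min = 0.249/0.4800 = 0.5188.

0.519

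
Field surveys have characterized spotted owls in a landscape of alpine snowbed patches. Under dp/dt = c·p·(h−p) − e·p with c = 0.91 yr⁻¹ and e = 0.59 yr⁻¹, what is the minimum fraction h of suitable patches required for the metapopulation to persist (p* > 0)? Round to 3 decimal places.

0.648

p* = h − e/c is positive only when h > e/c.
h_min = e/c = 0.59/0.91 = 0.6484.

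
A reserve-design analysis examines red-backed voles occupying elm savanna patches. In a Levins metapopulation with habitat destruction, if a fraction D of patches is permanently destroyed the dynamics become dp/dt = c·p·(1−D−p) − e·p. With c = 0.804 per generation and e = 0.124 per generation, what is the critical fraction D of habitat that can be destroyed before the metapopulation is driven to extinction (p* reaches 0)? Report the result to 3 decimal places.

0.846

The nontrivial equilibrium is p* = (1−D) − e/c; extinction occurs when this hits zero.
So D_crit = 1 − e/c = 1 − 0.124/0.804 = 1 − 0.1542 = 0.8458.
This equals the undisturbed p*, a classic result of Lande's extension.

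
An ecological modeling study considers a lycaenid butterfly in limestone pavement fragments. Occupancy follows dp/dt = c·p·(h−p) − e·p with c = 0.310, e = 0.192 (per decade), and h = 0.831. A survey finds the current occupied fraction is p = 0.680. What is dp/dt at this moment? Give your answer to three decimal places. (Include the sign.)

Colonization term: c·p·(h−p) = 0.310×0.680×0.1510 = 0.03183.
Extinction term: e·p = 0.13056.
dp/dt = 0.03183 − 0.13056 = -0.09873.

-0.099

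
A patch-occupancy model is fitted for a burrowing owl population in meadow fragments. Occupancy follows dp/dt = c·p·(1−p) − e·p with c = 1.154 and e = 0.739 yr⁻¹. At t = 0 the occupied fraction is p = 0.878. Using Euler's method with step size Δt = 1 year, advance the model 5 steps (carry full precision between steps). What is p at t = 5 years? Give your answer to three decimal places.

0.359

Update rule: p ← p + [c·p·(1−p) − e·p]·Δt with Δt = 1.
  1  |  dp/dt·Δt = -0.525230  |  p_1 = 0.352770
  2  |  dp/dt·Δt = +0.002788  |  p_2 = 0.355558
  3  |  dp/dt·Δt = +0.001666  |  p_3 = 0.357224
  4  |  dp/dt·Δt = +0.000987  |  p_4 = 0.358211
  5  |  dp/dt·Δt = +0.000582  |  p_5 = 0.358793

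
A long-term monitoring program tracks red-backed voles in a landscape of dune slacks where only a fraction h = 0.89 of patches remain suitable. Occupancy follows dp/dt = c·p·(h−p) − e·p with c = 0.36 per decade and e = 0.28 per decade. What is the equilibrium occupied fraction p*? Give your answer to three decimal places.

Setting dp/dt = 0 and dividing by p* gives c·(h−p*) = e.
So p* = h − e/c = 0.89 − 0.28/0.36 = 0.89 − 0.7778 = 0.1122.

0.112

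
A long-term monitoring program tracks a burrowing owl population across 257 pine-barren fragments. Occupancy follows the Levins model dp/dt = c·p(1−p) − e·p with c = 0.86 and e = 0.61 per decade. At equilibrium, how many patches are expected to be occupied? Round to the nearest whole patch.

75

p* = 1 − e/c = 1 − 0.61/0.86 = 0.2907.
Expected occupied patches = N × p* = 257 × 0.2907 = 74.71 ≈ 75.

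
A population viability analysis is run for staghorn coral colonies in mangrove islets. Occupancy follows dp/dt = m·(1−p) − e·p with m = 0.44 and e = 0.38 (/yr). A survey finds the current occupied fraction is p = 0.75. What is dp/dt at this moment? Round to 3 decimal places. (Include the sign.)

Colonization term: m·(1−p) = 0.44×0.2500 = 0.11000.
Extinction term: e·p = 0.28500.
dp/dt = 0.11000 − 0.28500 = -0.17500.

-0.175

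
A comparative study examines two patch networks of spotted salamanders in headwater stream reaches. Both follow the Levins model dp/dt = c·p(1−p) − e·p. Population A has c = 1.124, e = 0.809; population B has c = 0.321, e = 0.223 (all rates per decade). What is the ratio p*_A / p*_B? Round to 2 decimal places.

A: p*_A = 1 − 0.809/1.124 = 0.2802.
B: p*_B = 1 − 0.223/0.321 = 0.3053.
p*_A / p*_B = 0.2802/0.3053 = 0.9180.

0.92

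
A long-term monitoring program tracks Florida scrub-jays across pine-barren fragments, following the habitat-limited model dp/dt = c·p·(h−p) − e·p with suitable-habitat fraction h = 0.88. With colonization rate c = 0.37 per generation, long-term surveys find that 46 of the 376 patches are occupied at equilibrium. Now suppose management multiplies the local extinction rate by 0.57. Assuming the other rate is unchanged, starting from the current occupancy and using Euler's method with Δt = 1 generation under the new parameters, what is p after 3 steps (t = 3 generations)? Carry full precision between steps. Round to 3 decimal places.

Observed p* = 46/376 = 0.12234.
Balance c(h−p*) = e gives e = 0.37×(0.88 − 0.12234) = 0.28033.
Starting from p₀ = 0.12234; update p ← p + (dp/dt)·Δt with the new parameters.
p: 0.12234 → 0.13709  (Δp = +0.01475)
p: 0.13709 → 0.15286  (Δp = +0.01578)
p: 0.15286 → 0.16957  (Δp = +0.01670)

0.170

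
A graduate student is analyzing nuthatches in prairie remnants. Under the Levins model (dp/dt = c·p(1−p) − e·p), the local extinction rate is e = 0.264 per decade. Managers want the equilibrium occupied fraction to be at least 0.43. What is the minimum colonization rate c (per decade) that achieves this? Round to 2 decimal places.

0.46

p* = 1 − e/c ≥ 0.43 requires e/c ≤ 0.5700, i.e. c ≥ e/0.5700.
c_min = 0.264/0.5700 = 0.4632.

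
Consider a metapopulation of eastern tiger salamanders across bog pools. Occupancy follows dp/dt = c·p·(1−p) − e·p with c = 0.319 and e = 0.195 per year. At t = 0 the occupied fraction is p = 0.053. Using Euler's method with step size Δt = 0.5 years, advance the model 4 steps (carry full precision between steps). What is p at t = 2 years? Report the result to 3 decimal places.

0.065

Update rule: p ← p + [c·p·(1−p) − e·p]·Δt with Δt = 0.5.
  1  |  dp/dt·Δt = +0.002838  |  p_1 = 0.055838
  2  |  dp/dt·Δt = +0.002965  |  p_2 = 0.058803
  3  |  dp/dt·Δt = +0.003094  |  p_3 = 0.061897
  4  |  dp/dt·Δt = +0.003227  |  p_4 = 0.065123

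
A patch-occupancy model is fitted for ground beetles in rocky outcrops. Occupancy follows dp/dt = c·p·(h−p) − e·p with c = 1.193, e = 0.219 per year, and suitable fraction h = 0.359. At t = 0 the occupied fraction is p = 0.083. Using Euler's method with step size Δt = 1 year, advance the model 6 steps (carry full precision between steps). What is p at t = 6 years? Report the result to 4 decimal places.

0.1342

Update rule: p ← p + [c·p·(h−p) − e·p]·Δt with Δt = 1.
step 1: Δp = +0.00915, p = 0.09215
step 2: Δp = +0.00916, p = 0.10131
step 3: Δp = +0.00896, p = 0.11027
step 4: Δp = +0.00857, p = 0.11884
step 5: Δp = +0.00802, p = 0.12686
step 6: Δp = +0.00735, p = 0.13421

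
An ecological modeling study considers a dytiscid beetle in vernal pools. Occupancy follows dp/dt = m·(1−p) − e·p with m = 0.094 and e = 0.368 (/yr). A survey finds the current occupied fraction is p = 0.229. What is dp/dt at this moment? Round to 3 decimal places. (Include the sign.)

-0.012

Colonization term: m·(1−p) = 0.094×0.7710 = 0.07247.
Extinction term: e·p = 0.08427.
dp/dt = 0.07247 − 0.08427 = -0.01180.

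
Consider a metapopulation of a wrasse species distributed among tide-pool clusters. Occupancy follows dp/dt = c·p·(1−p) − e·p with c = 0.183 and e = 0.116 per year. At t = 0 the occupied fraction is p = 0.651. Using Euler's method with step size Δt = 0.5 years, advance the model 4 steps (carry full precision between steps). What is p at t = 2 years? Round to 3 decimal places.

0.591

Update rule: p ← p + [c·p·(1−p) − e·p]·Δt with Δt = 0.5.
step 1: Δp = -0.01697, p = 0.63403
step 2: Δp = -0.01554, p = 0.61849
step 3: Δp = -0.01428, p = 0.60421
step 4: Δp = -0.01316, p = 0.59104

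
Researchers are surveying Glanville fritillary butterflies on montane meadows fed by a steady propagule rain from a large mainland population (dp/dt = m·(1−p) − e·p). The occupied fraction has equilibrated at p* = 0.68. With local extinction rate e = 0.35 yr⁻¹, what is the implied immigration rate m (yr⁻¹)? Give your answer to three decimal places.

At equilibrium m(1−p*) = e·p*, so m = e·p*/(1−p*).
m = 0.35 × 0.68 / 0.3200 = 0.2380/0.3200 = 0.7438.

0.744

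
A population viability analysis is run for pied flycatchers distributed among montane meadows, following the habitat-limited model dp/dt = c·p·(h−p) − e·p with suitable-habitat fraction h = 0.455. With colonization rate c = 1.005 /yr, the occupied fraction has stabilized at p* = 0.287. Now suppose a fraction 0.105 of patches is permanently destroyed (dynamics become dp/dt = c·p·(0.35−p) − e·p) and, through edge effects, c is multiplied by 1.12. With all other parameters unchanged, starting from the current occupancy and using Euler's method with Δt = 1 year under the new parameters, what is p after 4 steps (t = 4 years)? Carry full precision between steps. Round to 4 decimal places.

Balance c(h−p*) = e gives e = 1.005×(0.455 − 0.28700) = 0.16884.
Starting from p₀ = 0.28700; update p ← p + (dp/dt)·Δt with the new parameters.
step 1: Δp = -0.02811, p = 0.25889
step 2: Δp = -0.01716, p = 0.24173
step 3: Δp = -0.01136, p = 0.23038
step 4: Δp = -0.00788, p = 0.22250

0.2225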